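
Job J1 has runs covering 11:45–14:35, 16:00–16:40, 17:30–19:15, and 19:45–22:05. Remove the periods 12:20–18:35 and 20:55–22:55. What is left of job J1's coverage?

11:45–12:20, 18:35–19:15, 19:45–20:55

11:45–14:35 with B removed leaves 11:45–12:20.
16:00–16:40 lies entirely inside B → drops out.
17:30–19:15 with B removed leaves 18:35–19:15.
19:45–22:05 with B removed leaves 19:45–20:55.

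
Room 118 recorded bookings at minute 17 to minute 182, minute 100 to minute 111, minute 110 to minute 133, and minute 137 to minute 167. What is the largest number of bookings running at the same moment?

At minute 110, 3 of the intervals are simultaneously active.
No point has more.

3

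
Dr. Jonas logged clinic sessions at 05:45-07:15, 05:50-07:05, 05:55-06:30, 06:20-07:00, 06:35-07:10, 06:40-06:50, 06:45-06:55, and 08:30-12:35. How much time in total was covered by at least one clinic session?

Merged: 05:45–07:15, 08:30–12:35.
Lengths: 1 h 30 min + 4 h 5 min = 5 h 35 min.

5 h 35 min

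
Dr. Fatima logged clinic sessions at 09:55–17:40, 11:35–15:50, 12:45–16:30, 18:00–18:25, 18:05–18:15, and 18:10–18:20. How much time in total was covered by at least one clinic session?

8 h 10 min

Merged: 09:55–17:40, 18:00–18:25.
Lengths: 7 h 45 min + 25 min = 8 h 10 min.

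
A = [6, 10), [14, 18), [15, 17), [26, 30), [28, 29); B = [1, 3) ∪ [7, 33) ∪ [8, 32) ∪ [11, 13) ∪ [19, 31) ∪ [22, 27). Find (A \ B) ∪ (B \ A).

Merge the first list: [6, 10), [14, 18), [26, 30).
Merge the second list: [1, 3), [7, 33).
A but not B: [6, 7).
B but not A: [1, 3), [10, 14), [18, 26), [30, 33).
Combining gives A △ B.

[1, 3) ∪ [6, 7) ∪ [10, 14) ∪ [18, 26) ∪ [30, 33)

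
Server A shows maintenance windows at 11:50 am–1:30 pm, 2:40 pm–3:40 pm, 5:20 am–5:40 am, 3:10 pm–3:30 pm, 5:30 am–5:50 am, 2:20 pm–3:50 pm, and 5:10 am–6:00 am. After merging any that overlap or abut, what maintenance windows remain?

Sort by start: 5:10 am–6:00 am, 5:20 am–5:40 am, 5:30 am–5:50 am, 11:50 am–1:30 pm, 2:20 pm–3:50 pm, 2:40 pm–3:40 pm, 3:10 pm–3:30 pm.
5:20 am–5:40 am overlaps/touches 5:10 am–6:00 am → extend to 5:10 am–6:00 am.
5:30 am–5:50 am overlaps/touches 5:10 am–6:00 am → extend to 5:10 am–6:00 am.
11:50 am–1:30 pm is disjoint → start new block.
2:20 pm–3:50 pm is disjoint → start new block.
2:40 pm–3:40 pm overlaps/touches 2:20 pm–3:50 pm → extend to 2:20 pm–3:50 pm.
3:10 pm–3:30 pm overlaps/touches 2:20 pm–3:50 pm → extend to 2:20 pm–3:50 pm.

5:10 am–6:00 am, 11:50 am–1:30 pm, 2:20 pm–3:50 pm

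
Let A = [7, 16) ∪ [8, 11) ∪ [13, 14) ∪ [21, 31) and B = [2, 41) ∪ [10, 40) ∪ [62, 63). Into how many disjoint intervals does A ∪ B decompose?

Merge the first list: [7, 16), [21, 31).
Merge the second list: [2, 41), [62, 63).
A ∪ B = [2, 41), [62, 63).
That is 2 disjoint pieces.

2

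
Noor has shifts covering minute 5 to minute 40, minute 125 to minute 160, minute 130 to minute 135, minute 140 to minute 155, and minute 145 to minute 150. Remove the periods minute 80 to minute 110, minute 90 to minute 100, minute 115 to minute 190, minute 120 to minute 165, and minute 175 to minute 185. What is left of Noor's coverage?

Merge the first list: minute 5 to minute 40, minute 125 to minute 160.
Merge the second list: minute 80 to minute 110, minute 115 to minute 190.
minute 5 to minute 40 is untouched.
minute 125 to minute 160 lies entirely inside B → drops out.

minute 5 to minute 40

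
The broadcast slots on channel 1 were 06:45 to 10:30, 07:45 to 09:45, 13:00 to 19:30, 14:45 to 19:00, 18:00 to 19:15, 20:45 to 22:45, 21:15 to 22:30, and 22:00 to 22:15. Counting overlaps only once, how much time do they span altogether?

Merged: 06:45–10:30, 13:00–19:30, 20:45–22:45.
Lengths: 3 h 45 min + 6 h 30 min + 2 h = 12 h 15 min.

12 h 15 min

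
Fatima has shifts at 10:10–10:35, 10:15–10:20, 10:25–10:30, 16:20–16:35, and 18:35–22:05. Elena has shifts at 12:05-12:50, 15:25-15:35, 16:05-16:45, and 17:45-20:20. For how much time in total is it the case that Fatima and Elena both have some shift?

2 h

A, merged: 10:10-10:35, 16:20-16:35, 18:35-22:05.
A ∩ B = 16:20-16:35, 18:35-20:20.
Total: 15 min + 1 h 45 min = 2 h.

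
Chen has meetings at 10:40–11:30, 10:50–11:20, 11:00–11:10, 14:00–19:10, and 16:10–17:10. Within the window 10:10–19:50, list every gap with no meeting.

The merged coverage is 10:40–11:30, 14:00–19:10.
Uncovered inside 10:10–19:50: 10:10–10:40, 11:30–14:00, 19:10–19:50.

10:10–10:40, 11:30–14:00, 19:10–19:50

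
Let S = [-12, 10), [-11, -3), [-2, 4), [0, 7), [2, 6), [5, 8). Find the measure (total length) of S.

22

Merged: [-12, 10).
Length: 22.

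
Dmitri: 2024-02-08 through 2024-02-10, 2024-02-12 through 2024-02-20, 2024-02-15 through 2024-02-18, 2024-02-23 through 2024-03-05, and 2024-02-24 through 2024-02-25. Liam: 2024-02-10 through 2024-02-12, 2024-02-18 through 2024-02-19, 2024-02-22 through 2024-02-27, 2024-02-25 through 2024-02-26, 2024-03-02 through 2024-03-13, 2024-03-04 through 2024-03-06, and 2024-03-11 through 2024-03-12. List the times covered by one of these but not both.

A, merged: 2024-02-08 through 2024-02-10, 2024-02-12 through 2024-02-20, 2024-02-23 through 2024-03-05.
B, merged: 2024-02-10 through 2024-02-12, 2024-02-18 through 2024-02-19, 2024-02-22 through 2024-02-27, 2024-03-02 through 2024-03-13.
A but not B: 2024-02-08 through 2024-02-09, 2024-02-13 through 2024-02-17, 2024-02-20 through 2024-02-20, 2024-02-28 through 2024-03-01.
B but not A: 2024-02-11 through 2024-02-11, 2024-02-22 through 2024-02-22, 2024-03-06 through 2024-03-13.
Combining gives A △ B.

2024-02-08 through 2024-02-09, 2024-02-11 through 2024-02-11, 2024-02-13 through 2024-02-17, 2024-02-20 through 2024-02-20, 2024-02-22 through 2024-02-22, 2024-02-28 through 2024-03-01, 2024-03-06 through 2024-03-13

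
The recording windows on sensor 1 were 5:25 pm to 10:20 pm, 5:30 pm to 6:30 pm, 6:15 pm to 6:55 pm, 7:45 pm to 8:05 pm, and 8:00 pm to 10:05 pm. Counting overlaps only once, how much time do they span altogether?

4 h 55 min

Merged: 5:25 pm–10:20 pm.
Length: 4 h 55 min.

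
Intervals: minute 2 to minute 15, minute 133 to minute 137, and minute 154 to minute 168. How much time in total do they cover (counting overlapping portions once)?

31 minutes

Merged: minute 2 to minute 15, minute 133 to minute 137, minute 154 to minute 168.
Lengths: 13 minutes + 4 minutes + 14 minutes = 31 minutes.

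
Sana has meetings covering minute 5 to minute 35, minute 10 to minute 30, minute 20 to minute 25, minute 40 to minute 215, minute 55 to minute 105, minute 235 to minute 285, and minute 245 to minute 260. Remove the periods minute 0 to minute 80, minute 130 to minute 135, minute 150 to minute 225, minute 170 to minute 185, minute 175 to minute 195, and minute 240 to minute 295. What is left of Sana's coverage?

minute 80 to minute 130, minute 135 to minute 150, minute 235 to minute 240

First set merges to minute 5 to minute 35, minute 40 to minute 215, minute 235 to minute 285.
Second set merges to minute 0 to minute 80, minute 130 to minute 135, minute 150 to minute 225, minute 240 to minute 295.
minute 5 to minute 35: fully covered by B → removed.
minute 40 to minute 215 minus B → minute 80 to minute 130, minute 135 to minute 150.
minute 235 to minute 285 minus B → minute 235 to minute 240.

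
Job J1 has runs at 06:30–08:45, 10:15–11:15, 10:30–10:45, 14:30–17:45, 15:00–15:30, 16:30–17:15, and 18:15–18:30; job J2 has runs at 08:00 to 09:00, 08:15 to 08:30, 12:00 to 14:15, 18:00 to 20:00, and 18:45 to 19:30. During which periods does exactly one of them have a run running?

A, merged: 06:30-08:45, 10:15-11:15, 14:30-17:45, 18:15-18:30.
B, merged: 08:00-09:00, 12:00-14:15, 18:00-20:00.
A \ B = 06:30-08:00, 10:15-11:15, 14:30-17:45.
B \ A = 08:45-09:00, 12:00-14:15, 18:00-18:15, 18:30-20:00.
Union of the two gives the symmetric difference.

06:30-08:00, 08:45-09:00, 10:15-11:15, 12:00-14:15, 14:30-17:45, 18:00-18:15, 18:30-20:00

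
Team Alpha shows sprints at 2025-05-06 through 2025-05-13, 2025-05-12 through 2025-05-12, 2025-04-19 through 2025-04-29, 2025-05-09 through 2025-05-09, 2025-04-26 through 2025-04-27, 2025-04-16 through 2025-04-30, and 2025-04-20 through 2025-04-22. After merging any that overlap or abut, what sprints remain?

2025-04-16 through 2025-04-30, 2025-05-06 through 2025-05-13

Sort by start: 2025-04-16 through 2025-04-30, 2025-04-19 through 2025-04-29, 2025-04-20 through 2025-04-22, 2025-04-26 through 2025-04-27, 2025-05-06 through 2025-05-13, 2025-05-09 through 2025-05-09, 2025-05-12 through 2025-05-12.
2025-04-19 through 2025-04-29 overlaps/touches 2025-04-16 through 2025-04-30 → extend to 2025-04-16 through 2025-04-30.
2025-04-20 through 2025-04-22 overlaps/touches 2025-04-16 through 2025-04-30 → extend to 2025-04-16 through 2025-04-30.
2025-04-26 through 2025-04-27 overlaps/touches 2025-04-16 through 2025-04-30 → extend to 2025-04-16 through 2025-04-30.
2025-05-06 through 2025-05-13 is disjoint → start new block.
2025-05-09 through 2025-05-09 overlaps/touches 2025-05-06 through 2025-05-13 → extend to 2025-05-06 through 2025-05-13.
2025-05-12 through 2025-05-12 overlaps/touches 2025-05-06 through 2025-05-13 → extend to 2025-05-06 through 2025-05-13.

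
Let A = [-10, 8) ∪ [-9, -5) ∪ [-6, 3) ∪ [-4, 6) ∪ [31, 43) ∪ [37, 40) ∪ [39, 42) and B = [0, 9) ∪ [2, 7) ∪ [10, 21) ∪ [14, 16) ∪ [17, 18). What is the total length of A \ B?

Merge the first list: [-10, 8), [31, 43).
Merge the second list: [0, 9), [10, 21).
A \ B = [-10, 0), [31, 43).
Total: 10 + 12 = 22.

22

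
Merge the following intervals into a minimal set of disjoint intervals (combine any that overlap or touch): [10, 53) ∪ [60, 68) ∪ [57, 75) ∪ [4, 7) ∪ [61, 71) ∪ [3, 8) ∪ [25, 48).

Sort by start: [3, 8), [4, 7), [10, 53), [25, 48), [57, 75), [60, 68), [61, 71).
[4, 7) overlaps/touches [3, 8) → extend to [3, 8).
[10, 53) is disjoint → start new block.
[25, 48) overlaps/touches [10, 53) → extend to [10, 53).
[57, 75) is disjoint → start new block.
[60, 68) overlaps/touches [57, 75) → extend to [57, 75).
[61, 71) overlaps/touches [57, 75) → extend to [57, 75).

[3, 8) ∪ [10, 53) ∪ [57, 75)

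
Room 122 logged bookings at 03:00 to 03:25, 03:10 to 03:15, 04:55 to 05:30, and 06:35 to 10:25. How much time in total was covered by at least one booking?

Merged: 03:00-03:25, 04:55-05:30, 06:35-10:25.
Lengths: 25 min + 35 min + 3 h 50 min = 4 h 50 min.

4 h 50 min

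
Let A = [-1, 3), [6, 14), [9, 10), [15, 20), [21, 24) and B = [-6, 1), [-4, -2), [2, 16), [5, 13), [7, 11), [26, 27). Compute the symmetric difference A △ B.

First set merges to [-1, 3), [6, 14), [15, 20), [21, 24).
Second set merges to [-6, 1), [2, 16), [26, 27).
A but not B: [1, 2), [16, 20), [21, 24).
B but not A: [-6, -1), [3, 6), [14, 15), [26, 27).
Combining gives A △ B.

[-6, -1) ∪ [1, 2) ∪ [3, 6) ∪ [14, 15) ∪ [16, 20) ∪ [21, 24) ∪ [26, 27)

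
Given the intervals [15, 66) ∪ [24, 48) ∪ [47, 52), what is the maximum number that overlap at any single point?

3

At 47, 3 of the intervals are simultaneously active.
No point has more.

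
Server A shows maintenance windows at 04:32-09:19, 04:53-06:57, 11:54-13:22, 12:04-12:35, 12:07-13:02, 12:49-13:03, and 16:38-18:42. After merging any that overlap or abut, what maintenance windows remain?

04:53–06:57 overlaps/touches 04:32–09:19 → extend to 04:32–09:19.
11:54–13:22 is disjoint → start new block.
12:04–12:35 overlaps/touches 11:54–13:22 → extend to 11:54–13:22.
12:07–13:02 overlaps/touches 11:54–13:22 → extend to 11:54–13:22.
12:49–13:03 overlaps/touches 11:54–13:22 → extend to 11:54–13:22.
16:38–18:42 is disjoint → start new block.

04:32–09:19, 11:54–13:22, 16:38–18:42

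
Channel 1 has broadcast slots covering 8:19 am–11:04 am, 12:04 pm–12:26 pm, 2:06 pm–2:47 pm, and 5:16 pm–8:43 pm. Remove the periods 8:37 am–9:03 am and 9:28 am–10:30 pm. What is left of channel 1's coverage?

8:19 am-11:04 am \ B = 8:19 am-8:37 am, 9:03 am-9:28 am.
12:04 pm-12:26 pm: entirely removed.
2:06 pm-2:47 pm: entirely removed.
5:16 pm-8:43 pm: entirely removed.

8:19 am-8:37 am, 9:03 am-9:28 am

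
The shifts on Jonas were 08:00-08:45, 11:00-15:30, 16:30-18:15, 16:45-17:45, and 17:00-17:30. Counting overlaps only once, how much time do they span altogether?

Merged: 08:00-08:45, 11:00-15:30, 16:30-18:15.
Lengths: 45 min + 4 h 30 min + 1 h 45 min = 7 h.

7 h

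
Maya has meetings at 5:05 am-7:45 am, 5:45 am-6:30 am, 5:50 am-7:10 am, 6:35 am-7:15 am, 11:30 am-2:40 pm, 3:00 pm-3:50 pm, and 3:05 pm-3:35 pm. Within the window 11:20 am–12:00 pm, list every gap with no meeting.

11:20 am-11:30 am

After merging, the occupied span is 5:05 am-7:45 am, 11:30 am-2:40 pm, 3:00 pm-3:50 pm.
Complement within 11:20 am-12:00 pm: 11:20 am-11:30 am.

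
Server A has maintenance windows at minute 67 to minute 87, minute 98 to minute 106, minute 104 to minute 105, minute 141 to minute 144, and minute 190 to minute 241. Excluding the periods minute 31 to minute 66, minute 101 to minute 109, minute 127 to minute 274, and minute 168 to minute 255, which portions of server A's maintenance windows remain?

Merge the first list: minute 67 to minute 87, minute 98 to minute 106, minute 141 to minute 144, minute 190 to minute 241.
Merge the second list: minute 31 to minute 66, minute 101 to minute 109, minute 127 to minute 274.
minute 67 to minute 87 is untouched.
minute 98 to minute 106 with B removed leaves minute 98 to minute 101.
minute 141 to minute 144 lies entirely inside B → drops out.
minute 190 to minute 241 lies entirely inside B → drops out.

minute 67 to minute 87, minute 98 to minute 101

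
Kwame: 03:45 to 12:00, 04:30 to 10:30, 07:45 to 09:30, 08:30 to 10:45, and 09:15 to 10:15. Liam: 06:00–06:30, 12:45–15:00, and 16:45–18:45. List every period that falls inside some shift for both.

First set merges to 03:45–12:00.
03:45–12:00 ∩ B → 06:00–06:30.

06:00–06:30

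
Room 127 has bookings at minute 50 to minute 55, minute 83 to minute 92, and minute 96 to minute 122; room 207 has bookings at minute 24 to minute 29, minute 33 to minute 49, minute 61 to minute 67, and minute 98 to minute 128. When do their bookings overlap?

minute 98 to minute 122

minute 50 to minute 55: no overlap with the second set.
minute 83 to minute 92: no overlap with the second set.
minute 96 to minute 122 meets the second set on minute 98 to minute 122.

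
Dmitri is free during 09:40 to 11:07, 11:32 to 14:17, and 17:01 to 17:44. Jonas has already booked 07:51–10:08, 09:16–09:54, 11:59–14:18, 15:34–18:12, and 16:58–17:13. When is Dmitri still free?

B, merged: 07:51–10:08, 11:59–14:18, 15:34–18:12.
09:40–11:07 minus B → 10:08–11:07.
11:32–14:17 minus B → 11:32–11:59.
17:01–17:44: fully covered by B → removed.

10:08–11:07, 11:32–11:59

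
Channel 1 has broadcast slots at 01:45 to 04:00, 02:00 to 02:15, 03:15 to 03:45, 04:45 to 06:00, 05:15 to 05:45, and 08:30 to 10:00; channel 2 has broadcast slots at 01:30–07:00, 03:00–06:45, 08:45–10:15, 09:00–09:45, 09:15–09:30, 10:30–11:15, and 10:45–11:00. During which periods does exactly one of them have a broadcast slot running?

01:30–01:45, 04:00–04:45, 06:00–07:00, 08:30–08:45, 10:00–10:15, 10:30–11:15

A, merged: 01:45–04:00, 04:45–06:00, 08:30–10:00.
B, merged: 01:30–07:00, 08:45–10:15, 10:30–11:15.
A but not B: 08:30–08:45.
B but not A: 01:30–01:45, 04:00–04:45, 06:00–07:00, 10:00–10:15, 10:30–11:15.
Combining gives A △ B.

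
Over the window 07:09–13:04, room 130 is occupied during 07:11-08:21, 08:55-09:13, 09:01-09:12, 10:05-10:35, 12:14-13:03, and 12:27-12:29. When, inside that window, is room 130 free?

07:09–07:11, 08:21–08:55, 09:13–10:05, 10:35–12:14, 13:03–13:04

After merging, the occupied span is 07:11–08:21, 08:55–09:13, 10:05–10:35, 12:14–13:03.
Gaps within 07:09–13:04: 07:09–07:11, 08:21–08:55, 09:13–10:05, 10:35–12:14, 13:03–13:04.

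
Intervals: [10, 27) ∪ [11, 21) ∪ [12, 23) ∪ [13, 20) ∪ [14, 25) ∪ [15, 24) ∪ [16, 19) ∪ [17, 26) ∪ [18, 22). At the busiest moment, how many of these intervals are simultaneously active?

9

At 18, 9 of the intervals are simultaneously active.
No point has more.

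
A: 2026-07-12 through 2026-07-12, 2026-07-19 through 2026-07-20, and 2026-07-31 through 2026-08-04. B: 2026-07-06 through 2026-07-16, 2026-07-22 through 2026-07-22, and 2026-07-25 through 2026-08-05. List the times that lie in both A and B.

2026-07-12 through 2026-07-12, 2026-07-31 through 2026-08-04

2026-07-12 through 2026-07-12 meets the second set on 2026-07-12 through 2026-07-12.
2026-07-19 through 2026-07-20: no overlap with the second set.
2026-07-31 through 2026-08-04 meets the second set on 2026-07-31 through 2026-08-04.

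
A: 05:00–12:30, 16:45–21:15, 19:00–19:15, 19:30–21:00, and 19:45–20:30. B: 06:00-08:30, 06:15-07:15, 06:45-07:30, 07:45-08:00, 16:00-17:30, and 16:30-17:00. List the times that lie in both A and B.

Merge the first list: 05:00-12:30, 16:45-21:15.
Merge the second list: 06:00-08:30, 16:00-17:30.
05:00-12:30 meets the second set on 06:00-08:30.
16:45-21:15 meets the second set on 16:45-17:30.

06:00-08:30, 16:45-17:30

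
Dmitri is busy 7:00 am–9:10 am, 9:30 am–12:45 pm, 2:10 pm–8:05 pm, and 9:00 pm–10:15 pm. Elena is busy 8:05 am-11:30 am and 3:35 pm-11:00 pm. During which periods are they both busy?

8:05 am-9:10 am, 9:30 am-11:30 am, 3:35 pm-8:05 pm, 9:00 pm-10:15 pm

7:00 am-9:10 am ∩ B → 8:05 am-9:10 am.
9:30 am-12:45 pm ∩ B → 9:30 am-11:30 am.
2:10 pm-8:05 pm ∩ B → 3:35 pm-8:05 pm.
9:00 pm-10:15 pm ∩ B → 9:00 pm-10:15 pm.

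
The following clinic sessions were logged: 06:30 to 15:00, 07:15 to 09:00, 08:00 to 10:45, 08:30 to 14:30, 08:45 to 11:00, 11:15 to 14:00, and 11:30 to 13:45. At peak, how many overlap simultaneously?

Sweep endpoints in order; track running count of active intervals.
Peak of 5 reached at 08:45.

5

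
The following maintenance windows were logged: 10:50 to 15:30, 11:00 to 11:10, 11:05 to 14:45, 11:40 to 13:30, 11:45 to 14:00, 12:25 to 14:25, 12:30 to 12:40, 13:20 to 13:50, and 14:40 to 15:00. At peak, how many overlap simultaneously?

6

At 12:30, 6 of the intervals are simultaneously active.
No point has more.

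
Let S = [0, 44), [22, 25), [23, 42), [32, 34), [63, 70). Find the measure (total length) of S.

51

Merged: [0, 44), [63, 70).
Lengths: 44 + 7 = 51.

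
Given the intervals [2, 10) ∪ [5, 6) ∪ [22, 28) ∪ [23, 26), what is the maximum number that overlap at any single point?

Sweep endpoints in order; track running count of active intervals.
Peak of 2 reached at 5.

2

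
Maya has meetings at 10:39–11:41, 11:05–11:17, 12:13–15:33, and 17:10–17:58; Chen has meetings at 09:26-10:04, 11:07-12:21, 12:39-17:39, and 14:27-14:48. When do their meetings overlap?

11:07–11:41, 12:13–12:21, 12:39–15:33, 17:10–17:39

A, merged: 10:39–11:41, 12:13–15:33, 17:10–17:58.
B, merged: 09:26–10:04, 11:07–12:21, 12:39–17:39.
10:39–11:41 ∩ B → 11:07–11:41.
12:13–15:33 ∩ B → 12:13–12:21, 12:39–15:33.
17:10–17:58 ∩ B → 17:10–17:39.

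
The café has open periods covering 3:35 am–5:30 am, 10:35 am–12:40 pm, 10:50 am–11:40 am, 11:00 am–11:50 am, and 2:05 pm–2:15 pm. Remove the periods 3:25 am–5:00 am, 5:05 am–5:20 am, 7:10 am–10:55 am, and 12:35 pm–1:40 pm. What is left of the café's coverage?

A, merged: 3:35 am-5:30 am, 10:35 am-12:40 pm, 2:05 pm-2:15 pm.
3:35 am-5:30 am with B removed leaves 5:00 am-5:05 am, 5:20 am-5:30 am.
10:35 am-12:40 pm with B removed leaves 10:55 am-12:35 pm.
2:05 pm-2:15 pm is untouched.

5:00 am-5:05 am, 5:20 am-5:30 am, 10:55 am-12:35 pm, 2:05 pm-2:15 pm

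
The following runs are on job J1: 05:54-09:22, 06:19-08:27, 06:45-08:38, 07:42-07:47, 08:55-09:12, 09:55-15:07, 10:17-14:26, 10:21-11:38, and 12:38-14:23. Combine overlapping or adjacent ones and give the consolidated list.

05:54–09:22, 09:55–15:07

06:19–08:27 overlaps/touches 05:54–09:22 → extend to 05:54–09:22.
06:45–08:38 overlaps/touches 05:54–09:22 → extend to 05:54–09:22.
07:42–07:47 overlaps/touches 05:54–09:22 → extend to 05:54–09:22.
08:55–09:12 overlaps/touches 05:54–09:22 → extend to 05:54–09:22.
09:55–15:07 is disjoint → start new block.
10:17–14:26 overlaps/touches 09:55–15:07 → extend to 09:55–15:07.
10:21–11:38 overlaps/touches 09:55–15:07 → extend to 09:55–15:07.
12:38–14:23 overlaps/touches 09:55–15:07 → extend to 09:55–15:07.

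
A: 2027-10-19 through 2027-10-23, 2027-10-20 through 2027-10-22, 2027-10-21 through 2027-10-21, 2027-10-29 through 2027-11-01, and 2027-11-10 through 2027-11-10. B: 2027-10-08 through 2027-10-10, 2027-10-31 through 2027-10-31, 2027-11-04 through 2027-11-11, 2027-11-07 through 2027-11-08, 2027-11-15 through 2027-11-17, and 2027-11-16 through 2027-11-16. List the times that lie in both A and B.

A, merged: 2027-10-19 through 2027-10-23, 2027-10-29 through 2027-11-01, 2027-11-10 through 2027-11-10.
B, merged: 2027-10-08 through 2027-10-10, 2027-10-31 through 2027-10-31, 2027-11-04 through 2027-11-11, 2027-11-15 through 2027-11-17.
2027-10-19 through 2027-10-23: no overlap with the second set.
2027-10-29 through 2027-11-01 meets the second set on 2027-10-31 through 2027-10-31.
2027-11-10 through 2027-11-10 meets the second set on 2027-11-10 through 2027-11-10.

2027-10-31 through 2027-10-31, 2027-11-10 through 2027-11-10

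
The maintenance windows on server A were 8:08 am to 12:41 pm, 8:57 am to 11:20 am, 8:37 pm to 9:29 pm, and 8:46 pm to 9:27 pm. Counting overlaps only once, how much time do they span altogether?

Merged: 8:08 am–12:41 pm, 8:37 pm–9:29 pm.
Lengths: 4 h 33 min + 52 min = 5 h 25 min.

5 h 25 min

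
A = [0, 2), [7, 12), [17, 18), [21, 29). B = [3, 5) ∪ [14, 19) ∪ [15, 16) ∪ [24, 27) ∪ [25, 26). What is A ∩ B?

Merge the second list: [3, 5), [14, 19), [24, 27).
[0, 2) meets no B interval.
[7, 12) meets no B interval.
[17, 18) ∩ B → [17, 18).
[21, 29) ∩ B → [24, 27).

[17, 18) ∪ [24, 27)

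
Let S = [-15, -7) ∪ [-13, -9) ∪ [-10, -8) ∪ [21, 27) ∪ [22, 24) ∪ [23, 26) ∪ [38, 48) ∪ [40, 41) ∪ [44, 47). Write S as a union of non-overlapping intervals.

[-13, -9) overlaps/touches [-15, -7) → extend to [-15, -7).
[-10, -8) overlaps/touches [-15, -7) → extend to [-15, -7).
[21, 27) is disjoint → start new block.
[22, 24) overlaps/touches [21, 27) → extend to [21, 27).
[23, 26) overlaps/touches [21, 27) → extend to [21, 27).
[38, 48) is disjoint → start new block.
[40, 41) overlaps/touches [38, 48) → extend to [38, 48).
[44, 47) overlaps/touches [38, 48) → extend to [38, 48).

[-15, -7) ∪ [21, 27) ∪ [38, 48)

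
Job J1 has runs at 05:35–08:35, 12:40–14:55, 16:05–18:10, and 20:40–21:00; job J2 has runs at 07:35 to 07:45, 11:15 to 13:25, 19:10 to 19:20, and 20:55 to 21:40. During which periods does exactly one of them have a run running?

A \ B = 05:35–07:35, 07:45–08:35, 13:25–14:55, 16:05–18:10, 20:40–20:55.
B \ A = 11:15–12:40, 19:10–19:20, 21:00–21:40.
Union of the two gives the symmetric difference.

05:35–07:35, 07:45–08:35, 11:15–12:40, 13:25–14:55, 16:05–18:10, 19:10–19:20, 20:40–20:55, 21:00–21:40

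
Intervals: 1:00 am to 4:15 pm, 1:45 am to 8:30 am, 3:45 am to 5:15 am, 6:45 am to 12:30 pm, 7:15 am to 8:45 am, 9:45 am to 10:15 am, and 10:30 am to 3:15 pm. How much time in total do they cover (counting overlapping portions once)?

15 h 15 min

Merged: 1:00 am–4:15 pm.
Length: 15 h 15 min.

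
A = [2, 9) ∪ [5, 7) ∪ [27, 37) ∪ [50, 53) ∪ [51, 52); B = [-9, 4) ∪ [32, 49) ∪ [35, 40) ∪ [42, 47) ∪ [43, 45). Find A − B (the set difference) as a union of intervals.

First set merges to [2, 9), [27, 37), [50, 53).
Second set merges to [-9, 4), [32, 49).
[2, 9) \ B = [4, 9).
[27, 37) \ B = [27, 32).
[50, 53): nothing removed.

[4, 9) ∪ [27, 32) ∪ [50, 53)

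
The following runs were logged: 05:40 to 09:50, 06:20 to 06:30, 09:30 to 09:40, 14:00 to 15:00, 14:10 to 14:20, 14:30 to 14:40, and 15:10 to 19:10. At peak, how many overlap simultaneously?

At 06:20, 2 of the intervals are simultaneously active.
No point has more.

2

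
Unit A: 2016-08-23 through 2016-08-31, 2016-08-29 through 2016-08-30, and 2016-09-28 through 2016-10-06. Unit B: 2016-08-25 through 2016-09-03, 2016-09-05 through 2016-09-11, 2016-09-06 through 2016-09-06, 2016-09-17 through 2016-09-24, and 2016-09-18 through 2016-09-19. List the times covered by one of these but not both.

2016-08-23 through 2016-08-24, 2016-09-01 through 2016-09-03, 2016-09-05 through 2016-09-11, 2016-09-17 through 2016-09-24, 2016-09-28 through 2016-10-06

A, merged: 2016-08-23 through 2016-08-31, 2016-09-28 through 2016-10-06.
B, merged: 2016-08-25 through 2016-09-03, 2016-09-05 through 2016-09-11, 2016-09-17 through 2016-09-24.
Only in the first: 2016-08-23 through 2016-08-24, 2016-09-28 through 2016-10-06.
Only in the second: 2016-09-01 through 2016-09-03, 2016-09-05 through 2016-09-11, 2016-09-17 through 2016-09-24.
Together these are the periods covered by exactly one.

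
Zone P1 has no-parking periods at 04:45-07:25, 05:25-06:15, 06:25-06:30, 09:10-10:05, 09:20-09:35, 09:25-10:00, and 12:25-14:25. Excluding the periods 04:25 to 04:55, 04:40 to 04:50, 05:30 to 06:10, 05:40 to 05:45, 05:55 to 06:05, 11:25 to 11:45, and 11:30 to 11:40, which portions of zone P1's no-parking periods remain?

A, merged: 04:45–07:25, 09:10–10:05, 12:25–14:25.
B, merged: 04:25–04:55, 05:30–06:10, 11:25–11:45.
04:45–07:25 minus B → 04:55–05:30, 06:10–07:25.
09:10–10:05: no B overlap → unchanged.
12:25–14:25: no B overlap → unchanged.

04:55–05:30, 06:10–07:25, 09:10–10:05, 12:25–14:25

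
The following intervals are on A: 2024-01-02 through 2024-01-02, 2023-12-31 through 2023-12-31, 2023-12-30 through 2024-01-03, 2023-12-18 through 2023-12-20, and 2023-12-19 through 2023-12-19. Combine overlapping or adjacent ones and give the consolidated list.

Sort by start: 2023-12-18 through 2023-12-20, 2023-12-19 through 2023-12-19, 2023-12-30 through 2024-01-03, 2023-12-31 through 2023-12-31, 2024-01-02 through 2024-01-02.
2023-12-19 through 2023-12-19 overlaps/touches 2023-12-18 through 2023-12-20 → extend to 2023-12-18 through 2023-12-20.
2023-12-30 through 2024-01-03 is disjoint → start new block.
2023-12-31 through 2023-12-31 overlaps/touches 2023-12-30 through 2024-01-03 → extend to 2023-12-30 through 2024-01-03.
2024-01-02 through 2024-01-02 overlaps/touches 2023-12-30 through 2024-01-03 → extend to 2023-12-30 through 2024-01-03.

2023-12-18 through 2023-12-20, 2023-12-30 through 2024-01-03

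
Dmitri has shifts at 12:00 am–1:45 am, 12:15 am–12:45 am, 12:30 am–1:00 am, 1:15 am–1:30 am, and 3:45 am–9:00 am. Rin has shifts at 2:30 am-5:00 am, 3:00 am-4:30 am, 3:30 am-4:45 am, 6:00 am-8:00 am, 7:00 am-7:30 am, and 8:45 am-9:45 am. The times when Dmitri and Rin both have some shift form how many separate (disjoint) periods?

3

Merge the first list: 12:00 am-1:45 am, 3:45 am-9:00 am.
Merge the second list: 2:30 am-5:00 am, 6:00 am-8:00 am, 8:45 am-9:45 am.
A ∩ B = 3:45 am-5:00 am, 6:00 am-8:00 am, 8:45 am-9:00 am.
That is 3 disjoint pieces.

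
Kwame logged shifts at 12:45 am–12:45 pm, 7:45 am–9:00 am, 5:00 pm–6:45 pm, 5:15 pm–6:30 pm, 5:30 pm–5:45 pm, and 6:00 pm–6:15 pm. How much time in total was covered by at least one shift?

Merged: 12:45 am–12:45 pm, 5:00 pm–6:45 pm.
Lengths: 12 h + 1 h 45 min = 13 h 45 min.

13 h 45 min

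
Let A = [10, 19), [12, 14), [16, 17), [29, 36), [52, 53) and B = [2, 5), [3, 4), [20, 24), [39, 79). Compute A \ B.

A, merged: [10, 19), [29, 36), [52, 53).
B, merged: [2, 5), [20, 24), [39, 79).
[10, 19): no B overlap → unchanged.
[29, 36): no B overlap → unchanged.
[52, 53): fully covered by B → removed.

[10, 19) ∪ [29, 36)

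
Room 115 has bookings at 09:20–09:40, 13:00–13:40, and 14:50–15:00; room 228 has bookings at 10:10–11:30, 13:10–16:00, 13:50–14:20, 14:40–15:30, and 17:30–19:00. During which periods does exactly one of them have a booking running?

Merge the second list: 10:10–11:30, 13:10–16:00, 17:30–19:00.
Only in the first: 09:20–09:40, 13:00–13:10.
Only in the second: 10:10–11:30, 13:40–14:50, 15:00–16:00, 17:30–19:00.
Together these are the periods covered by exactly one.

09:20–09:40, 10:10–11:30, 13:00–13:10, 13:40–14:50, 15:00–16:00, 17:30–19:00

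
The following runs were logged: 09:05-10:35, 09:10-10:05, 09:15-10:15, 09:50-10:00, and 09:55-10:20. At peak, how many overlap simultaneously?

Walk the sorted start/end points keeping a running depth.
The depth first hits 5 at 09:55.

5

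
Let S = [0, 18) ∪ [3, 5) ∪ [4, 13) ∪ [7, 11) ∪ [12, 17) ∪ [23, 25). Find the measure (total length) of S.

Merged: [0, 18), [23, 25).
Lengths: 18 + 2 = 20.

20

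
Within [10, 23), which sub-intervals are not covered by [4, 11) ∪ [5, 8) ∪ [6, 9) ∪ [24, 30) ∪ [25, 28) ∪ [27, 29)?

[11, 23)

After merging, the occupied span is [4, 11), [24, 30).
Complement within [10, 23): [11, 23).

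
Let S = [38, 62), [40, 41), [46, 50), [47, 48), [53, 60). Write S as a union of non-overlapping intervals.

[38, 62)

[40, 41) overlaps/touches [38, 62) → extend to [38, 62).
[46, 50) overlaps/touches [38, 62) → extend to [38, 62).
[47, 48) overlaps/touches [38, 62) → extend to [38, 62).
[53, 60) overlaps/touches [38, 62) → extend to [38, 62).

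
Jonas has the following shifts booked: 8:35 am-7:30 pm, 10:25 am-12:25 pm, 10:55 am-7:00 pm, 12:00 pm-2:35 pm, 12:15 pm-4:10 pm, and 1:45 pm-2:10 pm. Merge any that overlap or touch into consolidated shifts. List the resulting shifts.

8:35 am–7:30 pm

10:25 am–12:25 pm overlaps/touches 8:35 am–7:30 pm → extend to 8:35 am–7:30 pm.
10:55 am–7:00 pm overlaps/touches 8:35 am–7:30 pm → extend to 8:35 am–7:30 pm.
12:00 pm–2:35 pm overlaps/touches 8:35 am–7:30 pm → extend to 8:35 am–7:30 pm.
12:15 pm–4:10 pm overlaps/touches 8:35 am–7:30 pm → extend to 8:35 am–7:30 pm.
1:45 pm–2:10 pm overlaps/touches 8:35 am–7:30 pm → extend to 8:35 am–7:30 pm.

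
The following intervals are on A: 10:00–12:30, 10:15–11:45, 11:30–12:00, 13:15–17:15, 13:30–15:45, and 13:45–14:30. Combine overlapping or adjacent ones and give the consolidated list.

10:00–12:30, 13:15–17:15

10:15–11:45 overlaps/touches 10:00–12:30 → extend to 10:00–12:30.
11:30–12:00 overlaps/touches 10:00–12:30 → extend to 10:00–12:30.
13:15–17:15 is disjoint → start new block.
13:30–15:45 overlaps/touches 13:15–17:15 → extend to 13:15–17:15.
13:45–14:30 overlaps/touches 13:15–17:15 → extend to 13:15–17:15.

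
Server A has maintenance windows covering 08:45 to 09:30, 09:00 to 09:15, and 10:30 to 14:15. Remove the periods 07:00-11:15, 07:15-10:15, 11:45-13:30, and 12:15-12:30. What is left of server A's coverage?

A, merged: 08:45–09:30, 10:30–14:15.
B, merged: 07:00–11:15, 11:45–13:30.
08:45–09:30: fully covered by B → removed.
10:30–14:15 minus B → 11:15–11:45, 13:30–14:15.

11:15–11:45, 13:30–14:15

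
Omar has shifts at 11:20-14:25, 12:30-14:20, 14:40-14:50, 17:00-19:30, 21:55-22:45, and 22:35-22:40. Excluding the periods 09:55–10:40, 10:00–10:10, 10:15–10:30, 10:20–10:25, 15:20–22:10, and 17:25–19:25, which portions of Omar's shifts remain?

11:20-14:25, 14:40-14:50, 22:10-22:45

A, merged: 11:20-14:25, 14:40-14:50, 17:00-19:30, 21:55-22:45.
B, merged: 09:55-10:40, 15:20-22:10.
11:20-14:25 is untouched.
14:40-14:50 is untouched.
17:00-19:30 lies entirely inside B → drops out.
21:55-22:45 with B removed leaves 22:10-22:45.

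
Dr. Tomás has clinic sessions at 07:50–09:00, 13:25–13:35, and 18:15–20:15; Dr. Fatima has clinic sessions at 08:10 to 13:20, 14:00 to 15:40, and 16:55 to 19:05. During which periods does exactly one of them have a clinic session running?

07:50-08:10, 09:00-13:20, 13:25-13:35, 14:00-15:40, 16:55-18:15, 19:05-20:15

Only in the first: 07:50-08:10, 13:25-13:35, 19:05-20:15.
Only in the second: 09:00-13:20, 14:00-15:40, 16:55-18:15.
Together these are the periods covered by exactly one.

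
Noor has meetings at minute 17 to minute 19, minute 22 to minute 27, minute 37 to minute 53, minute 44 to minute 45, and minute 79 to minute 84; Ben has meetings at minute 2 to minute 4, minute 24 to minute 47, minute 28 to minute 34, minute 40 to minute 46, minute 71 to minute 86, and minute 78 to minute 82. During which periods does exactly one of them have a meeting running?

A, merged: minute 17 to minute 19, minute 22 to minute 27, minute 37 to minute 53, minute 79 to minute 84.
B, merged: minute 2 to minute 4, minute 24 to minute 47, minute 71 to minute 86.
A but not B: minute 17 to minute 19, minute 22 to minute 24, minute 47 to minute 53.
B but not A: minute 2 to minute 4, minute 27 to minute 37, minute 71 to minute 79, minute 84 to minute 86.
Combining gives A △ B.

minute 2 to minute 4, minute 17 to minute 19, minute 22 to minute 24, minute 27 to minute 37, minute 47 to minute 53, minute 71 to minute 79, minute 84 to minute 86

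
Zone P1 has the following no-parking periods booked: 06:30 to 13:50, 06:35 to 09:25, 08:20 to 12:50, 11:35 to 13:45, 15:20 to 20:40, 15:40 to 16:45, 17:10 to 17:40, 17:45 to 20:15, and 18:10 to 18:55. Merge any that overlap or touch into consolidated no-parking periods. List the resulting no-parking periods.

06:35–09:25 overlaps/touches 06:30–13:50 → extend to 06:30–13:50.
08:20–12:50 overlaps/touches 06:30–13:50 → extend to 06:30–13:50.
11:35–13:45 overlaps/touches 06:30–13:50 → extend to 06:30–13:50.
15:20–20:40 is disjoint → start new block.
15:40–16:45 overlaps/touches 15:20–20:40 → extend to 15:20–20:40.
17:10–17:40 overlaps/touches 15:20–20:40 → extend to 15:20–20:40.
17:45–20:15 overlaps/touches 15:20–20:40 → extend to 15:20–20:40.
18:10–18:55 overlaps/touches 15:20–20:40 → extend to 15:20–20:40.

06:30–13:50, 15:20–20:40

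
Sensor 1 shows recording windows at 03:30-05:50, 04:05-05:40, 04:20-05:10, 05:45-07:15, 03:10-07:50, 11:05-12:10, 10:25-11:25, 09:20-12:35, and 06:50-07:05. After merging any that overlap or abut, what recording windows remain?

03:10-07:50, 09:20-12:35

Sort by start: 03:10-07:50, 03:30-05:50, 04:05-05:40, 04:20-05:10, 05:45-07:15, 06:50-07:05, 09:20-12:35, 10:25-11:25, 11:05-12:10.
03:30-05:50 overlaps/touches 03:10-07:50 → extend to 03:10-07:50.
04:05-05:40 overlaps/touches 03:10-07:50 → extend to 03:10-07:50.
04:20-05:10 overlaps/touches 03:10-07:50 → extend to 03:10-07:50.
05:45-07:15 overlaps/touches 03:10-07:50 → extend to 03:10-07:50.
06:50-07:05 overlaps/touches 03:10-07:50 → extend to 03:10-07:50.
09:20-12:35 is disjoint → start new block.
10:25-11:25 overlaps/touches 09:20-12:35 → extend to 09:20-12:35.
11:05-12:10 overlaps/touches 09:20-12:35 → extend to 09:20-12:35.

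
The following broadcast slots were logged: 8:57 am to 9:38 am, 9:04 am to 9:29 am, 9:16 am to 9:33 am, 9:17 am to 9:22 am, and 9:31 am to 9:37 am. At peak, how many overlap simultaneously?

Sweep endpoints in order; track running count of active intervals.
Peak of 4 reached at 9:17 am.

4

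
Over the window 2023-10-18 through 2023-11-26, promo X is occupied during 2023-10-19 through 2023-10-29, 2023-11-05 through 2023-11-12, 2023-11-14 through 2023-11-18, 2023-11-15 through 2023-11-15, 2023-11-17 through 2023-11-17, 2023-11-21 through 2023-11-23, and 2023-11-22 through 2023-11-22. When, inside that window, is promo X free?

2023-10-18 through 2023-10-18, 2023-10-30 through 2023-11-04, 2023-11-13 through 2023-11-13, 2023-11-19 through 2023-11-20, 2023-11-24 through 2023-11-26

Covered (merged): 2023-10-19 through 2023-10-29, 2023-11-05 through 2023-11-12, 2023-11-14 through 2023-11-18, 2023-11-21 through 2023-11-23.
Uncovered inside 2023-10-18 through 2023-11-26: 2023-10-18 through 2023-10-18, 2023-10-30 through 2023-11-04, 2023-11-13 through 2023-11-13, 2023-11-19 through 2023-11-20, 2023-11-24 through 2023-11-26.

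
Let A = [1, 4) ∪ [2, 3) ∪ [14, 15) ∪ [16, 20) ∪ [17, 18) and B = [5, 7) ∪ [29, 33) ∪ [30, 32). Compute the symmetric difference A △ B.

[1, 4) ∪ [5, 7) ∪ [14, 15) ∪ [16, 20) ∪ [29, 33)

Merge the first list: [1, 4), [14, 15), [16, 20).
Merge the second list: [5, 7), [29, 33).
Only in the first: [1, 4), [14, 15), [16, 20).
Only in the second: [5, 7), [29, 33).
Together these are the periods covered by exactly one.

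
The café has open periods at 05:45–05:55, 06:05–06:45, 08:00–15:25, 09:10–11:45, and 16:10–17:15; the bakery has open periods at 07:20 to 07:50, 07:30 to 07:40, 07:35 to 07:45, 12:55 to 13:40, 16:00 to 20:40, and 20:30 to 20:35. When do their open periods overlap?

12:55-13:40, 16:10-17:15

First set merges to 05:45-05:55, 06:05-06:45, 08:00-15:25, 16:10-17:15.
Second set merges to 07:20-07:50, 12:55-13:40, 16:00-20:40.
05:45-05:55 falls entirely outside B.
06:05-06:45 falls entirely outside B.
08:00-15:25 overlaps B on 12:55-13:40.
16:10-17:15 overlaps B on 16:10-17:15.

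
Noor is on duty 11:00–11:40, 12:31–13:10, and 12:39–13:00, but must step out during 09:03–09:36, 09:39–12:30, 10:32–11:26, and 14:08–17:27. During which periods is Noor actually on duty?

Merge the first list: 11:00–11:40, 12:31–13:10.
Merge the second list: 09:03–09:36, 09:39–12:30, 14:08–17:27.
11:00–11:40: fully covered by B → removed.
12:31–13:10: no B overlap → unchanged.

12:31–13:10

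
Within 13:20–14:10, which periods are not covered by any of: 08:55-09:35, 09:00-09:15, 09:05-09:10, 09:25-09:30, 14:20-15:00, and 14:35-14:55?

13:20-14:10

Covered (merged): 08:55-09:35, 14:20-15:00.
Uncovered inside 13:20-14:10: 13:20-14:10.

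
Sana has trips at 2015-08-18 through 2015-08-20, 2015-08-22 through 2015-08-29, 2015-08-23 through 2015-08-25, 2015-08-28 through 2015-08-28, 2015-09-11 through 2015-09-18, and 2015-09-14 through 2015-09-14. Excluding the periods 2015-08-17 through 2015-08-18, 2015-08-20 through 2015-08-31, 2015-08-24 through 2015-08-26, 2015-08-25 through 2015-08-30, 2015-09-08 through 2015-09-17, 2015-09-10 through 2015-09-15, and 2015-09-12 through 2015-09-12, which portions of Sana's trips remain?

A, merged: 2015-08-18 through 2015-08-20, 2015-08-22 through 2015-08-29, 2015-09-11 through 2015-09-18.
B, merged: 2015-08-17 through 2015-08-18, 2015-08-20 through 2015-08-31, 2015-09-08 through 2015-09-17.
2015-08-18 through 2015-08-20 minus B → 2015-08-19 through 2015-08-19.
2015-08-22 through 2015-08-29: fully covered by B → removed.
2015-09-11 through 2015-09-18 minus B → 2015-09-18 through 2015-09-18.

2015-08-19 through 2015-08-19, 2015-09-18 through 2015-09-18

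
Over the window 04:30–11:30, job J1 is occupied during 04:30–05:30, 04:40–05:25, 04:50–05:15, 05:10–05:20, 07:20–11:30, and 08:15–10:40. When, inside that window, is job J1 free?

05:30–07:20

Covered (merged): 04:30–05:30, 07:20–11:30.
Uncovered inside 04:30–11:30: 05:30–07:20.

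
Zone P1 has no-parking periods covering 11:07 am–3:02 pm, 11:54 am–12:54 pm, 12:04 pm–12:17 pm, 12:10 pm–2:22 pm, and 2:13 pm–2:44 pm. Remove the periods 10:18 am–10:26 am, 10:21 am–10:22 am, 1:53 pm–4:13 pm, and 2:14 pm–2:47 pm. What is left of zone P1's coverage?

A, merged: 11:07 am-3:02 pm.
B, merged: 10:18 am-10:26 am, 1:53 pm-4:13 pm.
11:07 am-3:02 pm minus B → 11:07 am-1:53 pm.

11:07 am-1:53 pm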